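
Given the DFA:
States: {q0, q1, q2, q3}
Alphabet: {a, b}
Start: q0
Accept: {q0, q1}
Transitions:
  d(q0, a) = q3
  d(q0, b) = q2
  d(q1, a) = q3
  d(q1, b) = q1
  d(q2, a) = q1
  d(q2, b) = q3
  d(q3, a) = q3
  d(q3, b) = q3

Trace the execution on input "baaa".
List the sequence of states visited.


Input: baaa
d(q0, b) = q2
d(q2, a) = q1
d(q1, a) = q3
d(q3, a) = q3


q0 -> q2 -> q1 -> q3 -> q3


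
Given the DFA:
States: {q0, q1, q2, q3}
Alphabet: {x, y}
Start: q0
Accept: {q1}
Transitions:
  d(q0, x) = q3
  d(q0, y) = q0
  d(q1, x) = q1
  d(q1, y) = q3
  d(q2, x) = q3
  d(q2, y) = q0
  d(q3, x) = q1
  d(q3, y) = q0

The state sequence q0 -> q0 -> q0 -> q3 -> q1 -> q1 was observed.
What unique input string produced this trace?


Trace back each transition to find the symbol:
  q0 --[y]--> q0
  q0 --[y]--> q0
  q0 --[x]--> q3
  q3 --[x]--> q1
  q1 --[x]--> q1

"yyxxx"


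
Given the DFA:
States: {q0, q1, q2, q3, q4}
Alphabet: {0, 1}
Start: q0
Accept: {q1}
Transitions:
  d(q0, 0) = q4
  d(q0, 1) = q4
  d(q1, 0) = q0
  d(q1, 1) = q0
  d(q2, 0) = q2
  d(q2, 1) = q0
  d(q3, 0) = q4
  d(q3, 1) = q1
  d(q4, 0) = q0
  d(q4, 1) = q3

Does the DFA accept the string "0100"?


Trace: q0 -> q4 -> q3 -> q4 -> q0
Final state: q0
Accept states: {q1}

No, rejected (final state q0 is not an accept state)


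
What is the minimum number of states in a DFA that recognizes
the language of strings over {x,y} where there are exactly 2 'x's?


States: count = 0, 1, ..., 2 (that's 3 states), plus a dead state for count > 2.
Total: 3 + 1 = 4. Accept = count-2 state.

4


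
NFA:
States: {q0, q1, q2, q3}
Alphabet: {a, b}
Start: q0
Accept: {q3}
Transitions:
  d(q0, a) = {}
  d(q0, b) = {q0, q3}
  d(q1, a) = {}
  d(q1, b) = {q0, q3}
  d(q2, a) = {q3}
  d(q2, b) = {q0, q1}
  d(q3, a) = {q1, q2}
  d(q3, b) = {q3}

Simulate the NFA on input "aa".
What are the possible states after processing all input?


Start: {q0}
  --a--> {}
  --a--> {}

{} (empty set, no valid transitions)


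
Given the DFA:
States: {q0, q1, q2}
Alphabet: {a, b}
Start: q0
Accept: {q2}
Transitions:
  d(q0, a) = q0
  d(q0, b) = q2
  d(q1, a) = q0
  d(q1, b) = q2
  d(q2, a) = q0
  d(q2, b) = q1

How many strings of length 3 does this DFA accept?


Enumerating all length-3 strings:
  "aaa" -> q0 [reject]
  "aab" -> q2 [accept]
  "aba" -> q0 [reject]
  "abb" -> q1 [reject]
  "baa" -> q0 [reject]
  "bab" -> q2 [accept]
  "bba" -> q0 [reject]
  "bbb" -> q2 [accept]

3 out of 8


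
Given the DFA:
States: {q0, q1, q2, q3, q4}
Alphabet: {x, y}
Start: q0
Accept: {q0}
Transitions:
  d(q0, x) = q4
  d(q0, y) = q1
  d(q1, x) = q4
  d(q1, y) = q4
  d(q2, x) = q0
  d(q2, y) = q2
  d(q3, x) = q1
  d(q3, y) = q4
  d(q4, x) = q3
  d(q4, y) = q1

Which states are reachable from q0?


BFS from q0:
  layer 0: {q0}
  layer 1: {q1, q4}
  layer 2: {q3}

{q0, q1, q3, q4}


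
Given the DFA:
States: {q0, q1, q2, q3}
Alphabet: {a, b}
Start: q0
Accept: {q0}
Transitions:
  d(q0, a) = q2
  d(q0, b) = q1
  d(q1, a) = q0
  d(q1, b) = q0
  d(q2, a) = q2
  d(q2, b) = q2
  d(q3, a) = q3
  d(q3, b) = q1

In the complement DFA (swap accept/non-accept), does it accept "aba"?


Trace: q0 -> q2 -> q2 -> q2
Final: q2
Original accept: {q0}
Complement: q2 is not in original accept

Yes, complement accepts (original rejects)


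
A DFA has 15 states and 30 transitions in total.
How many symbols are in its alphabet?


Each state has exactly one transition per symbol.
|alphabet| = transitions / states = 30 / 15 = 2

2


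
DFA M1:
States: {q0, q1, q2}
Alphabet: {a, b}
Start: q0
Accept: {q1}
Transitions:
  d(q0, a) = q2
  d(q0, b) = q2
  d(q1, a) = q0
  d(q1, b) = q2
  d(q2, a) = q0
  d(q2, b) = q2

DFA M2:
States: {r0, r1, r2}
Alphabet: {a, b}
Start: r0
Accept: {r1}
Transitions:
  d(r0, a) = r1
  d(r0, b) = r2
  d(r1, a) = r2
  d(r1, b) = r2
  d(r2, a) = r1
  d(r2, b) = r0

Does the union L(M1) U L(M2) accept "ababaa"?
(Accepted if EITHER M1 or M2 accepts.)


M1: final=q2 accepted=False
M2: final=r2 accepted=False

No, union rejects (neither accepts)


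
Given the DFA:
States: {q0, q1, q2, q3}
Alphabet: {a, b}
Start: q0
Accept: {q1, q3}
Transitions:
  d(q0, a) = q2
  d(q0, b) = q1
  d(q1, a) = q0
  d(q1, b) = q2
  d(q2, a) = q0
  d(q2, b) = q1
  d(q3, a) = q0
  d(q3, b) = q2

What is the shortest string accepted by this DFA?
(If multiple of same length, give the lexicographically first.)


BFS by string length (lex-first path to each state shown):
  len 0: q0<-""
  len 1: q1<-"b", q2<-"a"
Found accept state at length 1.

"b"


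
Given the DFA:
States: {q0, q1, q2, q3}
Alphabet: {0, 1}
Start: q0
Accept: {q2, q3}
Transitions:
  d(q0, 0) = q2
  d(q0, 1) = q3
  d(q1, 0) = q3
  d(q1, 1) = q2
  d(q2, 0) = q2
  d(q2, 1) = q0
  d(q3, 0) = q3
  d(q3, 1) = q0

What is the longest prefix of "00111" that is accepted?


Run the DFA, marking each prefix where the state is accepting:
  "" -> q0 [reject]
  "0" -> q2 [accept]
  "00" -> q2 [accept]
  "001" -> q0 [reject]
  "0011" -> q3 [accept]
  "00111" -> q0 [reject]

"0011"


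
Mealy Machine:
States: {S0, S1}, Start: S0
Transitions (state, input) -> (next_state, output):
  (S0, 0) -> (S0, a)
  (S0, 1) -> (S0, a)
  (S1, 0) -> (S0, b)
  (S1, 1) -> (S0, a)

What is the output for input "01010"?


Step-by-step:
  (S0, 0) -> (S0, a)
  (S0, 1) -> (S0, a)
  (S0, 0) -> (S0, a)
  (S0, 1) -> (S0, a)
  (S0, 0) -> (S0, a)

"aaaaa"


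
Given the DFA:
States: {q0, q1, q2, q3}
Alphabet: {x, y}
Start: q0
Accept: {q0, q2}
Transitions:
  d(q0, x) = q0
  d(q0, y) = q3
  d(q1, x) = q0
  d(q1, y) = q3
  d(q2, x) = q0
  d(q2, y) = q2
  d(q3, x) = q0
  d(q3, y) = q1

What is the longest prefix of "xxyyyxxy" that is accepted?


Run the DFA, marking each prefix where the state is accepting:
  "" -> q0 [accept]
  "x" -> q0 [accept]
  "xx" -> q0 [accept]
  "xxy" -> q3 [reject]
  "xxyy" -> q1 [reject]
  "xxyyy" -> q3 [reject]
  "xxyyyx" -> q0 [accept]
  "xxyyyxx" -> q0 [accept]
  "xxyyyxxy" -> q3 [reject]

"xxyyyxx"


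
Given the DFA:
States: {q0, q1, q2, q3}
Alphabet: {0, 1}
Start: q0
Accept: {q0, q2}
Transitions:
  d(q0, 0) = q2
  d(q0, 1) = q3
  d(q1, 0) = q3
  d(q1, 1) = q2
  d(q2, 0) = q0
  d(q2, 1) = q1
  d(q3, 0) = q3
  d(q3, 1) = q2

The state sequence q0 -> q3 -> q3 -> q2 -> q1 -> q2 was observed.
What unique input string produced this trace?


Trace back each transition to find the symbol:
  q0 --[1]--> q3
  q3 --[0]--> q3
  q3 --[1]--> q2
  q2 --[1]--> q1
  q1 --[1]--> q2

"10111"


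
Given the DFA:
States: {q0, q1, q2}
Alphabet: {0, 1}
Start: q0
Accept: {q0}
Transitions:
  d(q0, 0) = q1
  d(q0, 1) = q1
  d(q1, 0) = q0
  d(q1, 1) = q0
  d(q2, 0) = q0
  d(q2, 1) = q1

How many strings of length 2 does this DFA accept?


Enumerating all length-2 strings:
  "00" -> q0 [accept]
  "01" -> q0 [accept]
  "10" -> q0 [accept]
  "11" -> q0 [accept]

4 out of 4


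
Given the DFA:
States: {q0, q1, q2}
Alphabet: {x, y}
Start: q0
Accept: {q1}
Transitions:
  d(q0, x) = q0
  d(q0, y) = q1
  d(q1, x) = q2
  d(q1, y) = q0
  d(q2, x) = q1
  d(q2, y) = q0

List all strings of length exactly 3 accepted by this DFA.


All strings of length 3: 8 total
Accepted: 3

"xxy", "yxx", "yyy"


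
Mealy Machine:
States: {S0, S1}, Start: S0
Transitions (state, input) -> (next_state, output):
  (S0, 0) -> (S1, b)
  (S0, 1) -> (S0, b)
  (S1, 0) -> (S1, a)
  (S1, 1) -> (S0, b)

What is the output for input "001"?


Step-by-step:
  (S0, 0) -> (S1, b)
  (S1, 0) -> (S1, a)
  (S1, 1) -> (S0, b)

"bab"


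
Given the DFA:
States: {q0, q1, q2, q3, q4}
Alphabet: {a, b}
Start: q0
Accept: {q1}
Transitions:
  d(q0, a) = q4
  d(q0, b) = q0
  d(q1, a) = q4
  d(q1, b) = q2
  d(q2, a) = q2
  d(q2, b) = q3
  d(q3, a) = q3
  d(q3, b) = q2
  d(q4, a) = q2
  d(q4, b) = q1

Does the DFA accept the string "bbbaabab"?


Trace: q0 -> q0 -> q0 -> q0 -> q4 -> q2 -> q3 -> q3 -> q2
Final state: q2
Accept states: {q1}

No, rejected (final state q2 is not an accept state)


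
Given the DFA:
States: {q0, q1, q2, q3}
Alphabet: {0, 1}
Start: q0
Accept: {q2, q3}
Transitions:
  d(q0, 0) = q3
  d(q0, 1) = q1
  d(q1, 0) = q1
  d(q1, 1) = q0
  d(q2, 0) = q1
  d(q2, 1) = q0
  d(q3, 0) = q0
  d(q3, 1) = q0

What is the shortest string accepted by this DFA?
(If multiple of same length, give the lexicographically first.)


BFS by string length (lex-first path to each state shown):
  len 0: q0<-""
  len 1: q1<-"1", q3<-"0"
Found accept state at length 1.

"0"


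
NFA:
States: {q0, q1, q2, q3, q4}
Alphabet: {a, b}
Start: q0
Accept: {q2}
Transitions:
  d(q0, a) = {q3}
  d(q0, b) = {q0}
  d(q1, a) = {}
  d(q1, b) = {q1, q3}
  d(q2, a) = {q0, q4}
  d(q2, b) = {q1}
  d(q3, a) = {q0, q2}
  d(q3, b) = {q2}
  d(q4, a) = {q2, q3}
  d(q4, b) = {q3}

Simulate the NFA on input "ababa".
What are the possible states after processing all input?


Start: {q0}
  --a--> {q3}
  --b--> {q2}
  --a--> {q0, q4}
  --b--> {q0, q3}
  --a--> {q0, q2, q3}

{q0, q2, q3}


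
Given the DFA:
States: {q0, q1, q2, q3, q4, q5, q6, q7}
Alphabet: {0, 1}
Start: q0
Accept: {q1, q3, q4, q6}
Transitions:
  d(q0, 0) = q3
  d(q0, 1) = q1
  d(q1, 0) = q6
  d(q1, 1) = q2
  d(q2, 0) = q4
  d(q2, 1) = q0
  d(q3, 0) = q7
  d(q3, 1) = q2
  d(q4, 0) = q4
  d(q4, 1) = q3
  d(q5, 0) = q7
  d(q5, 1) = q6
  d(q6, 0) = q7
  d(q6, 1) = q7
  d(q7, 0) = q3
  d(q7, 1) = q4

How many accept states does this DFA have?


Accept states listed: {q1, q3, q4, q6}
Counting: q1(1) q3(2) q4(3) q6(4)

4


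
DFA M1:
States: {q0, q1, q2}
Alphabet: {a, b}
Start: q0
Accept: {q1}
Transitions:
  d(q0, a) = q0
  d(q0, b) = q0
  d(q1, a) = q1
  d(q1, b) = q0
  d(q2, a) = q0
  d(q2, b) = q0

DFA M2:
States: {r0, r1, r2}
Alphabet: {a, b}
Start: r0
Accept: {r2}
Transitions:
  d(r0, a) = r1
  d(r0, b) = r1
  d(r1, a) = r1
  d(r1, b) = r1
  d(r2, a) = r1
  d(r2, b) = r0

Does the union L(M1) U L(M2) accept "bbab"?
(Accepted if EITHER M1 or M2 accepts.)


M1: final=q0 accepted=False
M2: final=r1 accepted=False

No, union rejects (neither accepts)


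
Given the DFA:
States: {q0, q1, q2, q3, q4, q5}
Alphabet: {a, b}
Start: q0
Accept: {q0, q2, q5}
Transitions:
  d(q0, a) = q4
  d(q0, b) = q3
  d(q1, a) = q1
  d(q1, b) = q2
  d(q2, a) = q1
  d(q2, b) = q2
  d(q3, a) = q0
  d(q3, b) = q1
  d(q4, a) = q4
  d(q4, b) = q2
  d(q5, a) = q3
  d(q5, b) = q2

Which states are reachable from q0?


BFS from q0:
  layer 0: {q0}
  layer 1: {q3, q4}
  layer 2: {q1, q2}

{q0, q1, q2, q3, q4}


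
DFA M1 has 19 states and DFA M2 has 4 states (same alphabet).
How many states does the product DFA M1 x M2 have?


Product construction pairs every M1 state with every M2 state.
19 * 4 = 76

76


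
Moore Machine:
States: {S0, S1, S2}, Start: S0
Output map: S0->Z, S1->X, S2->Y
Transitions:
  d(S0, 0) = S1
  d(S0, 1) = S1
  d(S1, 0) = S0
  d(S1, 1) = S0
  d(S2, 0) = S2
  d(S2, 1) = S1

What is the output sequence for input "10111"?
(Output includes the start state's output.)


Start: S0 (output Z)
  --1--> S1 (output X)
  --0--> S0 (output Z)
  --1--> S1 (output X)
  --1--> S0 (output Z)
  --1--> S1 (output X)

"ZXZXZX"


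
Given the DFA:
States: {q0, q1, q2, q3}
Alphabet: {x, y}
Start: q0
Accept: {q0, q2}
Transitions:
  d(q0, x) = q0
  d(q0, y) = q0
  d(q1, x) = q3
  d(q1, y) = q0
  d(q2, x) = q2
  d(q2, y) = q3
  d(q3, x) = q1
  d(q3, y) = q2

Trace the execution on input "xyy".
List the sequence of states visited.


Input: xyy
d(q0, x) = q0
d(q0, y) = q0
d(q0, y) = q0


q0 -> q0 -> q0 -> q0


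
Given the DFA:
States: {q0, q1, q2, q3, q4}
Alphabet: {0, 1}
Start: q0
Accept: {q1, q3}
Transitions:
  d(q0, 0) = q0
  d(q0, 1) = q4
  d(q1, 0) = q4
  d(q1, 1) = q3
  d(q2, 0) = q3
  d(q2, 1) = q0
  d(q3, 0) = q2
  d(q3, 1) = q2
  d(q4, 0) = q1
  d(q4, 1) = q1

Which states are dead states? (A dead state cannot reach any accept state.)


Forward reachability from each state:
  q0 -> reaches accept state q1 (live)
  q1 -> reaches accept state q1 (live)
  q2 -> reaches accept state q1 (live)
  q3 -> reaches accept state q1 (live)
  q4 -> reaches accept state q1 (live)

None (all states can reach an accept state)


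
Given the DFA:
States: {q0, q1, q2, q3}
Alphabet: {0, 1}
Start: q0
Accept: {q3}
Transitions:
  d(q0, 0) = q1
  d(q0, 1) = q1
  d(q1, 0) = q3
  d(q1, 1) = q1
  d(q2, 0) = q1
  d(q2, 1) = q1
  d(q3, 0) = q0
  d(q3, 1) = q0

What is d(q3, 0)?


Looking up transition d(q3, 0)

q0


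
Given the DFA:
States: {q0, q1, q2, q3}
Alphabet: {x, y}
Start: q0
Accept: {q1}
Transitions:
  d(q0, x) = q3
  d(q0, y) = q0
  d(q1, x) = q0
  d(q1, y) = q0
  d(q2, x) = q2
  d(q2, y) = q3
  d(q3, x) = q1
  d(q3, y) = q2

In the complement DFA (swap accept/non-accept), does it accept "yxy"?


Trace: q0 -> q0 -> q3 -> q2
Final: q2
Original accept: {q1}
Complement: q2 is not in original accept

Yes, complement accepts (original rejects)


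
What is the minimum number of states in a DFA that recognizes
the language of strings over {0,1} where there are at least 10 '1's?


States: count = 0, 1, ..., 9, and a final '>= 10' state.
Total: 10 + 1 = 11. Accept = '>= 10' state.

11


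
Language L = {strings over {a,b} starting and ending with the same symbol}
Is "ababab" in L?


first = 'a', last = 'b'

No, "ababab" is not in L


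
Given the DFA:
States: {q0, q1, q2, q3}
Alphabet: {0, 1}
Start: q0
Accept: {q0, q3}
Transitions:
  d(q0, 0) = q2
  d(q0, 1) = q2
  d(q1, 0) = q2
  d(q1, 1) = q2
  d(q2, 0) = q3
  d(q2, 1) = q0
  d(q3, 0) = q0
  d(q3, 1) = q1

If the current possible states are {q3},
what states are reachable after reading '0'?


Apply transition on '0' from each current state:
  d(q3, 0) = q0

{q0}


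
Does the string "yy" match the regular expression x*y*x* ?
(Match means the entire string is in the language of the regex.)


|string| = 2; first = 'y'; last = 'y'

Yes, "yy" matches x*y*x*


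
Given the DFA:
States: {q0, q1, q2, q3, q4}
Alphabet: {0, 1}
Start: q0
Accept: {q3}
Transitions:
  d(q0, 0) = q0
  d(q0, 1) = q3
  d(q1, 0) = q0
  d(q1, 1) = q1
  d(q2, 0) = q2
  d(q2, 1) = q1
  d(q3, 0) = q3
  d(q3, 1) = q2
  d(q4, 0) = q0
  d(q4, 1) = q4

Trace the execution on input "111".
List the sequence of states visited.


Input: 111
d(q0, 1) = q3
d(q3, 1) = q2
d(q2, 1) = q1


q0 -> q3 -> q2 -> q1


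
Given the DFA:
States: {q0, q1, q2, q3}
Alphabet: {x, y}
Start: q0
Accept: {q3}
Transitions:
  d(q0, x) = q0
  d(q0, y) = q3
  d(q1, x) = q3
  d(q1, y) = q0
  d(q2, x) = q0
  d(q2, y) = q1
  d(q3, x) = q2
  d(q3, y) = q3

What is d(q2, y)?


Looking up transition d(q2, y)

q1


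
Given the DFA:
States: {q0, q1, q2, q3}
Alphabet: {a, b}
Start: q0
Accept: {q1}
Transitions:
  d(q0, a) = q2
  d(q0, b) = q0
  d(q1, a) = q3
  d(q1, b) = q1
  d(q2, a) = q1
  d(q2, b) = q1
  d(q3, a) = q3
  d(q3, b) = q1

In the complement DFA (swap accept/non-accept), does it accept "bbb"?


Trace: q0 -> q0 -> q0 -> q0
Final: q0
Original accept: {q1}
Complement: q0 is not in original accept

Yes, complement accepts (original rejects)


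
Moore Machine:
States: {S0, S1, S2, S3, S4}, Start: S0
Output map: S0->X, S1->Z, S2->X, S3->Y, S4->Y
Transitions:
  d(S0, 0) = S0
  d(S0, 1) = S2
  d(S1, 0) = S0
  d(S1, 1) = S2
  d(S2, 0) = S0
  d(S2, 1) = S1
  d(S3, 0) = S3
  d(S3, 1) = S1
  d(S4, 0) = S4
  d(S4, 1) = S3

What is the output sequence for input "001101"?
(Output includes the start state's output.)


Start: S0 (output X)
  --0--> S0 (output X)
  --0--> S0 (output X)
  --1--> S2 (output X)
  --1--> S1 (output Z)
  --0--> S0 (output X)
  --1--> S2 (output X)

"XXXXZXX"


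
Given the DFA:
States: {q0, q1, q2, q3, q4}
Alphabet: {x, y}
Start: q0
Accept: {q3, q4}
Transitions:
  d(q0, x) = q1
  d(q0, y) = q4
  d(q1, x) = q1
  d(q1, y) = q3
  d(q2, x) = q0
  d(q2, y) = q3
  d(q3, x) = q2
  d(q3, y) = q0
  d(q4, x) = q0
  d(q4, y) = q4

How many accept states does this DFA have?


Accept states listed: {q3, q4}
Counting: q3(1) q4(2)

2


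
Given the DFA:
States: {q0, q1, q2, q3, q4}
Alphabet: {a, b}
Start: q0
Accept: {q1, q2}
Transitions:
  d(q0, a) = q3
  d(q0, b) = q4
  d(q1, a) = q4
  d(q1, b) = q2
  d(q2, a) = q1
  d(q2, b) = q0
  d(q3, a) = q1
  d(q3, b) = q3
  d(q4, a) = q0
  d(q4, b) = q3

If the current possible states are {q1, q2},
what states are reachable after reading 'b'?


Apply transition on 'b' from each current state:
  d(q1, b) = q2
  d(q2, b) = q0

{q0, q2}


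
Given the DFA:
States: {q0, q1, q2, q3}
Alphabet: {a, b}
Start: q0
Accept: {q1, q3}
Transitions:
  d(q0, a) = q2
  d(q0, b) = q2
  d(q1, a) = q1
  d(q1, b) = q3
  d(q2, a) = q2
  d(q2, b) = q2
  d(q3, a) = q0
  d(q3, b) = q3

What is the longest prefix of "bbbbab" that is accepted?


Run the DFA, marking each prefix where the state is accepting:
  "" -> q0 [reject]
  "b" -> q2 [reject]
  "bb" -> q2 [reject]
  "bbb" -> q2 [reject]
  "bbbb" -> q2 [reject]
  "bbbba" -> q2 [reject]
  "bbbbab" -> q2 [reject]

No prefix is accepted


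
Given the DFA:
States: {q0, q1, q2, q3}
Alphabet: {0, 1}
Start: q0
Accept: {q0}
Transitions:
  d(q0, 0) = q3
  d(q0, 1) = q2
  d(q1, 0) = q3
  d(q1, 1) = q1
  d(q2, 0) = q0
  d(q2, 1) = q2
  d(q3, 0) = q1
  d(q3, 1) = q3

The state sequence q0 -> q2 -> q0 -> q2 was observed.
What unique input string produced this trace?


Trace back each transition to find the symbol:
  q0 --[1]--> q2
  q2 --[0]--> q0
  q0 --[1]--> q2

"101"


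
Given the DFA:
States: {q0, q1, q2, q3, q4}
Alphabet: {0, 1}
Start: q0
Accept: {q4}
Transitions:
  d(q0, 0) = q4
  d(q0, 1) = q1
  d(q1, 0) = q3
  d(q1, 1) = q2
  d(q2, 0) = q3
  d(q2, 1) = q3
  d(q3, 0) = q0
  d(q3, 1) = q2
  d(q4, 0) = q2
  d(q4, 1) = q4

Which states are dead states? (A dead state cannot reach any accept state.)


Forward reachability from each state:
  q0 -> reaches accept state q4 (live)
  q1 -> reaches accept state q4 (live)
  q2 -> reaches accept state q4 (live)
  q3 -> reaches accept state q4 (live)
  q4 -> reaches accept state q4 (live)

None (all states can reach an accept state)


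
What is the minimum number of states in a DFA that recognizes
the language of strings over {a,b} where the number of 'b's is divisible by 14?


States track (count of 'b') mod 14.
Need 14 states: one per remainder 0..13; accept = remainder 0.

14


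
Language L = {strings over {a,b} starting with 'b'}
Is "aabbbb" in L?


first symbol = 'a'

No, "aabbbb" is not in L


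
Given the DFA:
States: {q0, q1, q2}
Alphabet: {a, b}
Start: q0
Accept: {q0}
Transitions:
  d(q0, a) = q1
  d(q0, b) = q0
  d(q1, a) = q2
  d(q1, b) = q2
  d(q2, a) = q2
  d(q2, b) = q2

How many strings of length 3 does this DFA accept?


Enumerating all length-3 strings:
  "aaa" -> q2 [reject]
  "aab" -> q2 [reject]
  "aba" -> q2 [reject]
  "abb" -> q2 [reject]
  "baa" -> q2 [reject]
  "bab" -> q2 [reject]
  "bba" -> q1 [reject]
  "bbb" -> q0 [accept]

1 out of 8


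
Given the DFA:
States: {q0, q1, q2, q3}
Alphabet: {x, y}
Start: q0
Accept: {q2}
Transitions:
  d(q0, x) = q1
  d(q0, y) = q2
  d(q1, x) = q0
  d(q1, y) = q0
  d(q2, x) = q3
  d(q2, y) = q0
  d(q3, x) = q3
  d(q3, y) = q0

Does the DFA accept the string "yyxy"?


Trace: q0 -> q2 -> q0 -> q1 -> q0
Final state: q0
Accept states: {q2}

No, rejected (final state q0 is not an accept state)


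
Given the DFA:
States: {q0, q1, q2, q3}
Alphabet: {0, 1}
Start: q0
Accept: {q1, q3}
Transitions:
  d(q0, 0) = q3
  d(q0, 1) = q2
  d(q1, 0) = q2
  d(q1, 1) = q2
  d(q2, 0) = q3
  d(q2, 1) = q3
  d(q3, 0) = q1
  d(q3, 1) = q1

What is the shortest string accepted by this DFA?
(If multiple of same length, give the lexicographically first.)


BFS by string length (lex-first path to each state shown):
  len 0: q0<-""
  len 1: q2<-"1", q3<-"0"
Found accept state at length 1.

"0"


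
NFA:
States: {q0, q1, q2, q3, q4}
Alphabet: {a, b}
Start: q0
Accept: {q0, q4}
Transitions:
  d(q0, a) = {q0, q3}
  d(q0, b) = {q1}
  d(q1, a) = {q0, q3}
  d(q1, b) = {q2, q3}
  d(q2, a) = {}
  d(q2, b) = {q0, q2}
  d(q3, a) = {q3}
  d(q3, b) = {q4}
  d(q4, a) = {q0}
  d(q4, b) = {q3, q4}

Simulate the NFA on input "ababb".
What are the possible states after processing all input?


Start: {q0}
  --a--> {q0, q3}
  --b--> {q1, q4}
  --a--> {q0, q3}
  --b--> {q1, q4}
  --b--> {q2, q3, q4}

{q2, q3, q4}


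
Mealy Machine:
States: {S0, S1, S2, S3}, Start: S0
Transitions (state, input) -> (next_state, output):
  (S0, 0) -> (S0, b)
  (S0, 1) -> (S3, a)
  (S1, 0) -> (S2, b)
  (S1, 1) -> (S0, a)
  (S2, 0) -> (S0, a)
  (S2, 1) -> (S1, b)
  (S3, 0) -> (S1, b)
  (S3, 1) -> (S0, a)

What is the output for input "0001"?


Step-by-step:
  (S0, 0) -> (S0, b)
  (S0, 0) -> (S0, b)
  (S0, 0) -> (S0, b)
  (S0, 1) -> (S3, a)

"bbba"


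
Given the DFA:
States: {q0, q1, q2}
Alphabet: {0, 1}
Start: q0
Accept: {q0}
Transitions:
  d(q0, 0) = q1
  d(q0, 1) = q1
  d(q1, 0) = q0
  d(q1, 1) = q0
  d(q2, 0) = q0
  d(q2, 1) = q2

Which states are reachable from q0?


BFS from q0:
  layer 0: {q0}
  layer 1: {q1}

{q0, q1}


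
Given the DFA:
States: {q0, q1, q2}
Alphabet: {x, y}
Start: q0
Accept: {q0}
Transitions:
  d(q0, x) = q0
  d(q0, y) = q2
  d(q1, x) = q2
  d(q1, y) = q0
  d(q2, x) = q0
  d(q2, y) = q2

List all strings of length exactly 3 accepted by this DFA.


All strings of length 3: 8 total
Accepted: 4

"xxx", "xyx", "yxx", "yyx"


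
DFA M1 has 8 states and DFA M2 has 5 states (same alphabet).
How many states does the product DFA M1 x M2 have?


Product construction pairs every M1 state with every M2 state.
8 * 5 = 40

40


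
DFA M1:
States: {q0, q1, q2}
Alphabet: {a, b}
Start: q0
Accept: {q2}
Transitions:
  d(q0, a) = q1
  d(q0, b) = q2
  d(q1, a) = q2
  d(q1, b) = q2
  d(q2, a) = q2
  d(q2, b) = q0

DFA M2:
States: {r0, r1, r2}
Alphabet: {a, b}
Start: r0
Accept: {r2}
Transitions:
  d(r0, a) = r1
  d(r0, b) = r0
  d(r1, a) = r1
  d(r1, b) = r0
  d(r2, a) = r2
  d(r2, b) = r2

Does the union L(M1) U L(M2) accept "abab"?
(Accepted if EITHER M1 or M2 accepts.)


M1: final=q0 accepted=False
M2: final=r0 accepted=False

No, union rejects (neither accepts)


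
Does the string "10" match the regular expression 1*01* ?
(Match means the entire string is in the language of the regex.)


|string| = 2; first = '1'; last = '0'

Yes, "10" matches 1*01*


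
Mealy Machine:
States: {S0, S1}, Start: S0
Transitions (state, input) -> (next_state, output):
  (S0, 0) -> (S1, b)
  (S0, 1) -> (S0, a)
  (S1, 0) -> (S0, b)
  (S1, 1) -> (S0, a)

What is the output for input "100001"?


Step-by-step:
  (S0, 1) -> (S0, a)
  (S0, 0) -> (S1, b)
  (S1, 0) -> (S0, b)
  (S0, 0) -> (S1, b)
  (S1, 0) -> (S0, b)
  (S0, 1) -> (S0, a)

"abbbba"


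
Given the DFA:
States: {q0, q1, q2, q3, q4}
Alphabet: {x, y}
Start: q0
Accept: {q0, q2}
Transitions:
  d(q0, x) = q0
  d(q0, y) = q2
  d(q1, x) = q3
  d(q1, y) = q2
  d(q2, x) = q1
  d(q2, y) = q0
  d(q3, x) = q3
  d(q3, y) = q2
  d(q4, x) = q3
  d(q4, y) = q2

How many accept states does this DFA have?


Accept states listed: {q0, q2}
Counting: q0(1) q2(2)

2


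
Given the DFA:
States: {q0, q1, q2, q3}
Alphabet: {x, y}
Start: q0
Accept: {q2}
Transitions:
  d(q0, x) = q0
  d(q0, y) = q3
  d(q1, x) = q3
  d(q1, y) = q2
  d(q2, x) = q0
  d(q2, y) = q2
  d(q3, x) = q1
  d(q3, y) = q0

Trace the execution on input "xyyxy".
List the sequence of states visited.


Input: xyyxy
d(q0, x) = q0
d(q0, y) = q3
d(q3, y) = q0
d(q0, x) = q0
d(q0, y) = q3


q0 -> q0 -> q3 -> q0 -> q0 -> q3


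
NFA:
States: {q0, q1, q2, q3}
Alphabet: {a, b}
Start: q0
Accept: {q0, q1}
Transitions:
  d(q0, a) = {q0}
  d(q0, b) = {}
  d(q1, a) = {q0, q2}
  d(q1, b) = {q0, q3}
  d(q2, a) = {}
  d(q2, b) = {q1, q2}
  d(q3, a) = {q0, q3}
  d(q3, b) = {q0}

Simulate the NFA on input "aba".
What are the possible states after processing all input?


Start: {q0}
  --a--> {q0}
  --b--> {}
  --a--> {}

{} (empty set, no valid transitions)


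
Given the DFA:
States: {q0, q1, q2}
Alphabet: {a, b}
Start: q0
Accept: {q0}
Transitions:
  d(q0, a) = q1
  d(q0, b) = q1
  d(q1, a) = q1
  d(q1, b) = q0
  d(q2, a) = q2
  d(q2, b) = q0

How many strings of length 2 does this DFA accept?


Enumerating all length-2 strings:
  "aa" -> q1 [reject]
  "ab" -> q0 [accept]
  "ba" -> q1 [reject]
  "bb" -> q0 [accept]

2 out of 4


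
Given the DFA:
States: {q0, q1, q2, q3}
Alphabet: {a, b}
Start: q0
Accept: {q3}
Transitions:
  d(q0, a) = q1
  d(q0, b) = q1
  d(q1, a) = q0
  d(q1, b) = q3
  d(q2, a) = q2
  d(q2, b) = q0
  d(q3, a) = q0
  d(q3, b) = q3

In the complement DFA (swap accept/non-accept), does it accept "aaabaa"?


Trace: q0 -> q1 -> q0 -> q1 -> q3 -> q0 -> q1
Final: q1
Original accept: {q3}
Complement: q1 is not in original accept

Yes, complement accepts (original rejects)


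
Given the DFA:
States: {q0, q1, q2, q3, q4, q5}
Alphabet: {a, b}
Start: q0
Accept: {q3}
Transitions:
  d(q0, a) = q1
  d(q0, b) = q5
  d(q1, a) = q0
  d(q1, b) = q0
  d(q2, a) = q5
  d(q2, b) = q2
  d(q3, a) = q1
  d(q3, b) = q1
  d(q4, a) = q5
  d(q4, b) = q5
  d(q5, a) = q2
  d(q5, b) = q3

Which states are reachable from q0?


BFS from q0:
  layer 0: {q0}
  layer 1: {q1, q5}
  layer 2: {q2, q3}

{q0, q1, q2, q3, q5}


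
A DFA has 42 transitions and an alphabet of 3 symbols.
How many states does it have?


Each state has exactly one transition per symbol.
states = transitions / |alphabet| = 42 / 3 = 14

14


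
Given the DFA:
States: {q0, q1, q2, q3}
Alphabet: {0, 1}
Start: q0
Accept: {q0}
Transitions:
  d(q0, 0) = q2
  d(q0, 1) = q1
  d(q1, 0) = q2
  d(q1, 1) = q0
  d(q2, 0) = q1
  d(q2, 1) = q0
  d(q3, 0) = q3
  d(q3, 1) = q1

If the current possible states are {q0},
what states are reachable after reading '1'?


Apply transition on '1' from each current state:
  d(q0, 1) = q1

{q1}


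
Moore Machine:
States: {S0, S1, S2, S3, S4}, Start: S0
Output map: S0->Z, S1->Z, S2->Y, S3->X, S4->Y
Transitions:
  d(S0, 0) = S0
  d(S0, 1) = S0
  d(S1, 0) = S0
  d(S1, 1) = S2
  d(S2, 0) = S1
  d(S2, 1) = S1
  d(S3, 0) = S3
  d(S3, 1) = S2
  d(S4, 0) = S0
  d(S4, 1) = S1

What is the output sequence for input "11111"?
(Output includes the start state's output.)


Start: S0 (output Z)
  --1--> S0 (output Z)
  --1--> S0 (output Z)
  --1--> S0 (output Z)
  --1--> S0 (output Z)
  --1--> S0 (output Z)

"ZZZZZZ"


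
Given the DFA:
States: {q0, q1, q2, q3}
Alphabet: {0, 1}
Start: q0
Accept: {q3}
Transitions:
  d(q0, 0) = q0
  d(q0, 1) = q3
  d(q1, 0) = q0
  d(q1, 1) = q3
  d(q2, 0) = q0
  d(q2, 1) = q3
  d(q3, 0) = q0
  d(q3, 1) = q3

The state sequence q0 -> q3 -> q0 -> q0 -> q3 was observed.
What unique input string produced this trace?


Trace back each transition to find the symbol:
  q0 --[1]--> q3
  q3 --[0]--> q0
  q0 --[0]--> q0
  q0 --[1]--> q3

"1001"


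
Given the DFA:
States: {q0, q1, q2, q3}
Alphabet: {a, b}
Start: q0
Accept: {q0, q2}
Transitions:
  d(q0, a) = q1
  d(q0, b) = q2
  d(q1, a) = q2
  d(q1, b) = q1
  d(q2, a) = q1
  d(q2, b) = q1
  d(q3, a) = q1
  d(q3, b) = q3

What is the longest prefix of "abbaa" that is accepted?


Run the DFA, marking each prefix where the state is accepting:
  "" -> q0 [accept]
  "a" -> q1 [reject]
  "ab" -> q1 [reject]
  "abb" -> q1 [reject]
  "abba" -> q2 [accept]
  "abbaa" -> q1 [reject]

"abba"


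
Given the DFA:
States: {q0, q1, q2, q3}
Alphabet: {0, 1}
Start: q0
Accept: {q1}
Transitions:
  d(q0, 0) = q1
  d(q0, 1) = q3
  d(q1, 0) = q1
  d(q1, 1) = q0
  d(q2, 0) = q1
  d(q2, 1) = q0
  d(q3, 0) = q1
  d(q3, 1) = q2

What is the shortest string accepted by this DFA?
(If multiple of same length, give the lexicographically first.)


BFS by string length (lex-first path to each state shown):
  len 0: q0<-""
  len 1: q1<-"0", q3<-"1"
Found accept state at length 1.

"0"


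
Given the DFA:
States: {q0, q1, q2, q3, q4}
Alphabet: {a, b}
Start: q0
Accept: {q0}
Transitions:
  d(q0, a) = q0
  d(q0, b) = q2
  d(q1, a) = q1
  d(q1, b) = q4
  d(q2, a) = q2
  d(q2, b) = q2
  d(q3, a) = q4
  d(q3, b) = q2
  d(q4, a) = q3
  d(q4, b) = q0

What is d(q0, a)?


Looking up transition d(q0, a)

q0


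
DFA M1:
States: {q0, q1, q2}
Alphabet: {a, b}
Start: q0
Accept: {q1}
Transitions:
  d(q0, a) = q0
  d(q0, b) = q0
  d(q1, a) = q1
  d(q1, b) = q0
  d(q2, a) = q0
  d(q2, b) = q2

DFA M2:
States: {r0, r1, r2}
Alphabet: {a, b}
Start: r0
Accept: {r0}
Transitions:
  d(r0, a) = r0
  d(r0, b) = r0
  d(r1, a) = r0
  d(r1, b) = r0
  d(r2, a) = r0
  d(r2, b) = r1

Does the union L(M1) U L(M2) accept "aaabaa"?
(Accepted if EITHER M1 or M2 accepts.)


M1: final=q0 accepted=False
M2: final=r0 accepted=True

Yes, union accepts


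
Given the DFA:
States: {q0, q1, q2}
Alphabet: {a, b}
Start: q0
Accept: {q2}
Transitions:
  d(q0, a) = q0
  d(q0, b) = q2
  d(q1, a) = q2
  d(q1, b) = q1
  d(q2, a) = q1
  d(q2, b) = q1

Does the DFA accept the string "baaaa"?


Trace: q0 -> q2 -> q1 -> q2 -> q1 -> q2
Final state: q2
Accept states: {q2}

Yes, accepted (final state q2 is an accept state)


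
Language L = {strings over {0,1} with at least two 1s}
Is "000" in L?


count('1') = 0

No, "000" is not in L


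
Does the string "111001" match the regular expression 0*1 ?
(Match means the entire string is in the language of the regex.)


|string| = 6; first = '1'; last = '1'

No, "111001" does not match 0*1


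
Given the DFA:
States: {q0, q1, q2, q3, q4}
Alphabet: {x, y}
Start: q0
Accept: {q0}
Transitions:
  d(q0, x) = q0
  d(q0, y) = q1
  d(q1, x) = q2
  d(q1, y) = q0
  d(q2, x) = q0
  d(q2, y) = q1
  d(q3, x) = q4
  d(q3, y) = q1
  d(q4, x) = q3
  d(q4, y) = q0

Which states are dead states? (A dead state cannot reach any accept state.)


Forward reachability from each state:
  q0 -> reaches accept state q0 (live)
  q1 -> reaches accept state q0 (live)
  q2 -> reaches accept state q0 (live)
  q3 -> reaches accept state q0 (live)
  q4 -> reaches accept state q0 (live)

None (all states can reach an accept state)


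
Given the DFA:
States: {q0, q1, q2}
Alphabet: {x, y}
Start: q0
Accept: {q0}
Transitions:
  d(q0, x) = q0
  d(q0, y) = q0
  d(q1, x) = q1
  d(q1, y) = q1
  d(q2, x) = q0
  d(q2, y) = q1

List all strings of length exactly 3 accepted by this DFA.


All strings of length 3: 8 total
Accepted: 8

"xxx", "xxy", "xyx", "xyy", "yxx", "yxy", "yyx", "yyy"


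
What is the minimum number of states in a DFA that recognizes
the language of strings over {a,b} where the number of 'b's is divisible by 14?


States track (count of 'b') mod 14.
Need 14 states: one per remainder 0..13; accept = remainder 0.

14


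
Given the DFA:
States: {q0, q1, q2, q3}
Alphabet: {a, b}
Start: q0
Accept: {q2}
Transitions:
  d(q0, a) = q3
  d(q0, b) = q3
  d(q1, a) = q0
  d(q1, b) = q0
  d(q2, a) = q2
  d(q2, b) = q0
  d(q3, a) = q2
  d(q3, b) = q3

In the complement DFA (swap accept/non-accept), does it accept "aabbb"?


Trace: q0 -> q3 -> q2 -> q0 -> q3 -> q3
Final: q3
Original accept: {q2}
Complement: q3 is not in original accept

Yes, complement accepts (original rejects)


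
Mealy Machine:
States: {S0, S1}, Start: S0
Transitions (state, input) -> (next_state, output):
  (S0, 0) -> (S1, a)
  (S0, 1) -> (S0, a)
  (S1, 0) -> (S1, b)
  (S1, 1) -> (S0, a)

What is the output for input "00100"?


Step-by-step:
  (S0, 0) -> (S1, a)
  (S1, 0) -> (S1, b)
  (S1, 1) -> (S0, a)
  (S0, 0) -> (S1, a)
  (S1, 0) -> (S1, b)

"abaab"


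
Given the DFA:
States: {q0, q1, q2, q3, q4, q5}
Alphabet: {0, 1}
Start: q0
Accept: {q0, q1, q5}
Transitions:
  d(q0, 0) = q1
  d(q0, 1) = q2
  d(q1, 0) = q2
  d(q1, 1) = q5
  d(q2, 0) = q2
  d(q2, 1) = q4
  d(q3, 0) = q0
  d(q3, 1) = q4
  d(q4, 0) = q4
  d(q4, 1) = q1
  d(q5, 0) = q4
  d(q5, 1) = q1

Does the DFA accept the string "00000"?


Trace: q0 -> q1 -> q2 -> q2 -> q2 -> q2
Final state: q2
Accept states: {q0, q1, q5}

No, rejected (final state q2 is not an accept state)


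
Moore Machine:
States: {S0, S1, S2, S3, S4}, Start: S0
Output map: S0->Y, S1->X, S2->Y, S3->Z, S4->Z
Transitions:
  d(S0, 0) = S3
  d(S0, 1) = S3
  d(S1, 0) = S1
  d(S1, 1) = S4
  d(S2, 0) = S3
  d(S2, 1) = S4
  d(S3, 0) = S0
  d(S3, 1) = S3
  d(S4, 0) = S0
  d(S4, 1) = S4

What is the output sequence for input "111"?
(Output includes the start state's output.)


Start: S0 (output Y)
  --1--> S3 (output Z)
  --1--> S3 (output Z)
  --1--> S3 (output Z)

"YZZZ"


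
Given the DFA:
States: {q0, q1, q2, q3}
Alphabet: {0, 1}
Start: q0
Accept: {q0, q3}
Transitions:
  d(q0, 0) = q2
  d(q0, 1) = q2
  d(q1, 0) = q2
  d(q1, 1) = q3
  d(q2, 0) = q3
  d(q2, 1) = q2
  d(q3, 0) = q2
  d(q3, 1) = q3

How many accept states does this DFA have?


Accept states listed: {q0, q3}
Counting: q0(1) q3(2)

2


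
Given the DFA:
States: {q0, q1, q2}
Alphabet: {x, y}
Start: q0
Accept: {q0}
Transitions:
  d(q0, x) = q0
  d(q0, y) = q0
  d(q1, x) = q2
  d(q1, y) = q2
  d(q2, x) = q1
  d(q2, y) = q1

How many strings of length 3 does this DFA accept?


Enumerating all length-3 strings:
  "xxx" -> q0 [accept]
  "xxy" -> q0 [accept]
  "xyx" -> q0 [accept]
  "xyy" -> q0 [accept]
  "yxx" -> q0 [accept]
  "yxy" -> q0 [accept]
  "yyx" -> q0 [accept]
  "yyy" -> q0 [accept]

8 out of 8


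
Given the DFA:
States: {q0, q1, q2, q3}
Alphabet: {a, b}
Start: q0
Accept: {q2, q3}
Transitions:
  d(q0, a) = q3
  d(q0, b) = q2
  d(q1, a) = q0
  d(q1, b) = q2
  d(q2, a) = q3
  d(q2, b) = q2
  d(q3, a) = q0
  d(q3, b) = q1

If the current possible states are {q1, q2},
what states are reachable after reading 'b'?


Apply transition on 'b' from each current state:
  d(q1, b) = q2
  d(q2, b) = q2

{q2}


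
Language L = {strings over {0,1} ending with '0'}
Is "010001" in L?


last symbol = '1'

No, "010001" is not in L


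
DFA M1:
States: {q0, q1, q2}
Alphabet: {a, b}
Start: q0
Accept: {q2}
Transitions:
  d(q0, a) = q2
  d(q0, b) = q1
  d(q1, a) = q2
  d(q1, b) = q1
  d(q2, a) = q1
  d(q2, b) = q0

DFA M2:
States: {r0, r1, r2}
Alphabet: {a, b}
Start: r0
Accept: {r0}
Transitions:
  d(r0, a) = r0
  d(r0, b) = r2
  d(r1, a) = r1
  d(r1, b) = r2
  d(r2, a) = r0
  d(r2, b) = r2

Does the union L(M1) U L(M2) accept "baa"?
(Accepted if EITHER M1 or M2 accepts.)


M1: final=q1 accepted=False
M2: final=r0 accepted=True

Yes, union accepts


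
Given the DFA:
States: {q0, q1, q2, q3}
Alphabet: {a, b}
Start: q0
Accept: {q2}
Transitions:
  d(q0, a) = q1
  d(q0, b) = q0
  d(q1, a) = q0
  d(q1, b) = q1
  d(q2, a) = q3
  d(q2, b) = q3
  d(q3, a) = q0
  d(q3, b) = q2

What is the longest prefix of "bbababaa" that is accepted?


Run the DFA, marking each prefix where the state is accepting:
  "" -> q0 [reject]
  "b" -> q0 [reject]
  "bb" -> q0 [reject]
  "bba" -> q1 [reject]
  "bbab" -> q1 [reject]
  "bbaba" -> q0 [reject]
  "bbabab" -> q0 [reject]
  "bbababa" -> q1 [reject]
  "bbababaa" -> q0 [reject]

No prefix is accepted


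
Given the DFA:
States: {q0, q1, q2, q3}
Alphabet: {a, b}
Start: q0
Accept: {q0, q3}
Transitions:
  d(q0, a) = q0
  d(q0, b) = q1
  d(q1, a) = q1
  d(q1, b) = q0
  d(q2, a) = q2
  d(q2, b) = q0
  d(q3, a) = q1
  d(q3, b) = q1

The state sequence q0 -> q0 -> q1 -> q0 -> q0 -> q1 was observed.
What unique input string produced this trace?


Trace back each transition to find the symbol:
  q0 --[a]--> q0
  q0 --[b]--> q1
  q1 --[b]--> q0
  q0 --[a]--> q0
  q0 --[b]--> q1

"abbab"


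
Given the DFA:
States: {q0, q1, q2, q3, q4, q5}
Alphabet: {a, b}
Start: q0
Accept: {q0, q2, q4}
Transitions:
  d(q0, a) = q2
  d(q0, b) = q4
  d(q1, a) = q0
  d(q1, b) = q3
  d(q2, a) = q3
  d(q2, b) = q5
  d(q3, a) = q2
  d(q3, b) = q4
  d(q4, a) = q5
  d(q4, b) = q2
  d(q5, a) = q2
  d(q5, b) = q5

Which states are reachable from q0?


BFS from q0:
  layer 0: {q0}
  layer 1: {q2, q4}
  layer 2: {q3, q5}

{q0, q2, q3, q4, q5}


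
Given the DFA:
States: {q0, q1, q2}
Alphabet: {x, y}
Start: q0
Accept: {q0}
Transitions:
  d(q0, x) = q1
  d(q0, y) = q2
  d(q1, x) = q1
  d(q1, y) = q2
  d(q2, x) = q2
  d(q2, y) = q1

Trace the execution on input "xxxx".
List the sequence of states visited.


Input: xxxx
d(q0, x) = q1
d(q1, x) = q1
d(q1, x) = q1
d(q1, x) = q1


q0 -> q1 -> q1 -> q1 -> q1


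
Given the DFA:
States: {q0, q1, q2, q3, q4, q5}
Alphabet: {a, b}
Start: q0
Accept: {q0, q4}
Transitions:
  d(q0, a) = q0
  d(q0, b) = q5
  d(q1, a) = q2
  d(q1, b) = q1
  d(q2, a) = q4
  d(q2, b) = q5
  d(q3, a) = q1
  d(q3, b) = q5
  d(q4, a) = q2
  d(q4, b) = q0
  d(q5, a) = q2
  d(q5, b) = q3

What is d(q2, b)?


Looking up transition d(q2, b)

q5


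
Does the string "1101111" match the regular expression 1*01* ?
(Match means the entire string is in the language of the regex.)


|string| = 7; first = '1'; last = '1'

Yes, "1101111" matches 1*01*


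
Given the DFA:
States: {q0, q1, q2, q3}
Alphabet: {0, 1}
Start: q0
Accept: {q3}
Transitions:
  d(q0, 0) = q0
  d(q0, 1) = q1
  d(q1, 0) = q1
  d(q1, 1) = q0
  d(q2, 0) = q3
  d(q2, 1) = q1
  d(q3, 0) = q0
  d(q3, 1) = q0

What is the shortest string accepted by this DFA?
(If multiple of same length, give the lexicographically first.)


BFS by string length (lex-first path to each state shown):
  len 0: q0<-""
  len 1: q0<-"0", q1<-"1"
  len 2: q0<-"00", q1<-"01"
  len 3: q0<-"000", q1<-"001"
  len 4: q0<-"0000", q1<-"0001"
  len 5: q0<-"00000", q1<-"00001"
  len 6: q0<-"000000", q1<-"000001"
  len 7: q0<-"0000000", q1<-"0000001"
  len 8: q0<-"00000000", q1<-"00000001"

No string accepted (empty language)


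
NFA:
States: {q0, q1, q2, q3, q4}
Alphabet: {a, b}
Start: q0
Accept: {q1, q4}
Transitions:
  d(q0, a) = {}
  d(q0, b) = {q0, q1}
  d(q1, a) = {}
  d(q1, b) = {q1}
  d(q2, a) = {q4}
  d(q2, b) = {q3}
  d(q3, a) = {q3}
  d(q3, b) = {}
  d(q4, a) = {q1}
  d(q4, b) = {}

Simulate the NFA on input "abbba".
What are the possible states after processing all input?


Start: {q0}
  --a--> {}
  --b--> {}
  --b--> {}
  --b--> {}
  --a--> {}

{} (empty set, no valid transitions)


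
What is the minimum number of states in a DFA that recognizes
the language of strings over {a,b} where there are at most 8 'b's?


States: count = 0, 1, ..., 8 (all accepting; 9 states), plus a dead state for count > 8.
Total: 9 + 1 = 10.

10


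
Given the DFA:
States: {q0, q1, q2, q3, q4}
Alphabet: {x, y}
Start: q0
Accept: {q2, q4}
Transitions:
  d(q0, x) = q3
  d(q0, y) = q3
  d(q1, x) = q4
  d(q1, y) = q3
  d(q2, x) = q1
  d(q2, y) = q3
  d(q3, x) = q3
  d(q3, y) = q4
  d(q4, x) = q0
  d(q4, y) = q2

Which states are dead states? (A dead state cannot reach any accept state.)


Forward reachability from each state:
  q0 -> reaches accept state q2 (live)
  q1 -> reaches accept state q2 (live)
  q2 -> reaches accept state q2 (live)
  q3 -> reaches accept state q2 (live)
  q4 -> reaches accept state q2 (live)

None (all states can reach an accept state)


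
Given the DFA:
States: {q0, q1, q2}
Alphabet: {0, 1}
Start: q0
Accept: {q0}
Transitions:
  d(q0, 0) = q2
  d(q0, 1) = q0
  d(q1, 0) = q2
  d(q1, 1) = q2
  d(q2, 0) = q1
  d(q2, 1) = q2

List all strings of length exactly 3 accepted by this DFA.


All strings of length 3: 8 total
Accepted: 1

"111"


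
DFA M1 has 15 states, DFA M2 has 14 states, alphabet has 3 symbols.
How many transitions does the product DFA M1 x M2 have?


Product DFA has 15 * 14 = 210 states.
Each has 3 transitions: 210 * 3 = 630

630


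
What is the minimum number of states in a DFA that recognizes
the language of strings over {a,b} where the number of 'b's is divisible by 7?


States track (count of 'b') mod 7.
Need 7 states: one per remainder 0..6; accept = remainder 0.

7


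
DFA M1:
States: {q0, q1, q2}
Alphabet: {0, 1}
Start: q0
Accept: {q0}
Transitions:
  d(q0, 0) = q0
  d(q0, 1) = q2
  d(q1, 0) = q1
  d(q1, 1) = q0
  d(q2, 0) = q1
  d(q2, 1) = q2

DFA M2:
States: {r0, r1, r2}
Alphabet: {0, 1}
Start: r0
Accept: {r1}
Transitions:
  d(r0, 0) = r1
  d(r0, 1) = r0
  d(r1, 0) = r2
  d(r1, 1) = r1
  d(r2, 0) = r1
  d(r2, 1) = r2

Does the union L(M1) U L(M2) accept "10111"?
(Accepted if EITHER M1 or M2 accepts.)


M1: final=q2 accepted=False
M2: final=r1 accepted=True

Yes, union accepts


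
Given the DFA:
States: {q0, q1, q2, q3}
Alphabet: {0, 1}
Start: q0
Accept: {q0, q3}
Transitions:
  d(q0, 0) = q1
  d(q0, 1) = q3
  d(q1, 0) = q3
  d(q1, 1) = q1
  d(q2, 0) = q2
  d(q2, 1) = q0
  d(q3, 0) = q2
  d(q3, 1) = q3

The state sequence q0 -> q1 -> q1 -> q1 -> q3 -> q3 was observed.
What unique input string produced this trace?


Trace back each transition to find the symbol:
  q0 --[0]--> q1
  q1 --[1]--> q1
  q1 --[1]--> q1
  q1 --[0]--> q3
  q3 --[1]--> q3

"01101"
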